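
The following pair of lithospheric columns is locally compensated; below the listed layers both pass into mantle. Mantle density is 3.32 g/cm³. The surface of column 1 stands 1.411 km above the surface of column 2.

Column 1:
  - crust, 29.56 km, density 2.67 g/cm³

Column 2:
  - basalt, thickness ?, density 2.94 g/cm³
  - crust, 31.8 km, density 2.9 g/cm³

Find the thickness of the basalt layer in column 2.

3.09 km

Take the compensation level at the base of the deeper column (depth z_c below the surface of column 1) and equate Σ ρ_i t_i down to z_c; mantle fills any gap and the z_c terms cancel.
Column 1: 29.56×2.67 + (z_c − 29.56)×3.32
Column 2: 1.411×0 + x×2.94 + 31.8×2.9 + (z_c − 1.411 − 31.8 − x)×3.32
The z_c×3.32 term appears on both sides and cancels. Collect the known terms of each column as K = Σ(ρt)_known − 3.32 × (depth of known layers): K_1 = 78.9252 − 3.32×29.56 = −19.214; K_2 = 92.22 − 3.32×(1.411 + 31.8) = −18.04052.
Balance: K_1 = K_2 − x×(3.32 − 2.94), so x = (K_2 − K_1)/(3.32 − 2.94) = 1.17348/0.38 = 3.09 km.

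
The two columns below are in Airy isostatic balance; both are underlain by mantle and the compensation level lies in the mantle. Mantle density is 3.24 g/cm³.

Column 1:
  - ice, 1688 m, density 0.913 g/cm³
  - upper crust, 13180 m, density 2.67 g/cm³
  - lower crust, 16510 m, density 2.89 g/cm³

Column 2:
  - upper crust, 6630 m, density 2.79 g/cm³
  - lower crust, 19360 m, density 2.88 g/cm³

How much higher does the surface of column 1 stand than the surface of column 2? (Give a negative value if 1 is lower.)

2240 m

For any compensation level in the mantle, the mantle terms cancel and isostasy reduces to e = (Σt_1 − Σt_2) − (Σ(ρt)_1 − Σ(ρt)_2) / ρ_m.
Σt_1 = 31378 m; Σt_2 = 25990 m; Σ(ρt)_1 = 84445.644; Σ(ρt)_2 = 74254.5 (in m·g/cm³).
e = (31378 − 25990) − (84445.644 − 74254.5) / 3.24 = 2240 m.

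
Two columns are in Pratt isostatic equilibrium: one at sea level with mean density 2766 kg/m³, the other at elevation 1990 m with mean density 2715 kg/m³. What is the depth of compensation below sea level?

ρ_ref D = ρ (D + h) → D (ρ_ref − ρ) = ρ h.
D = ρ h/(ρ_ref − ρ) = 2715 × 1990 m/(2766 − 2715) = 106000 m.

106000 m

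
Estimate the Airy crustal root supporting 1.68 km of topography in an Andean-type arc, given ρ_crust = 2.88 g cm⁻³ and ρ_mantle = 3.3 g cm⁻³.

11.5 km

By Archimedes' principle applied to the lithosphere: the weight of the topography is balanced by the buoyancy of the root, ρ_c h = (ρ_m − ρ_c) r.
r = h · ρ_c / (ρ_m − ρ_c) = 1.68 km × 2.88 / (3.3 − 2.88) = 11.5 km.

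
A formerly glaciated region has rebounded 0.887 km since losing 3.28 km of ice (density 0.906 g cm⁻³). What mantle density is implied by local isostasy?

3.35 g cm⁻³

ρ_m = ρ_ice t / u = 0.906 × 3.28 km/0.887 km = 3.35 g cm⁻³.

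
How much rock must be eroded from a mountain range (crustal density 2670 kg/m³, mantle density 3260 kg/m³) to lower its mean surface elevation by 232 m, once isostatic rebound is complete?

1280 m

Net drop Δ = e − u = e − e ρ_c/ρ_m = e (ρ_m − ρ_c)/ρ_m.
e = Δ ρ_m/(ρ_m − ρ_c) = 232 m × 3260/590 = 1280 m.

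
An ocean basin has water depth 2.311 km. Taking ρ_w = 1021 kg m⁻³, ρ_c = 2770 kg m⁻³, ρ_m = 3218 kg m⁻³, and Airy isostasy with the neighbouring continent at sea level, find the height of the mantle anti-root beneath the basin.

In Airy isostatic equilibrium: replacing crust with seawater at the top is compensated by replacing crust with mantle at the base: d (ρ_c − ρ_w) = a (ρ_m − ρ_c).
a = d (ρ_c − ρ_w)/(ρ_m − ρ_c) = 2.311 km × 1749/448 = 9.02 km.

9.02 km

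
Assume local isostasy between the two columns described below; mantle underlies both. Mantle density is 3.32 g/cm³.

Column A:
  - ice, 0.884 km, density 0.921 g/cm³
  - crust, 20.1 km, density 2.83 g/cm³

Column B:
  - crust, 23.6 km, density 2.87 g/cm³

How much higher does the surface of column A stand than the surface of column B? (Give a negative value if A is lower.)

0.407 km

For any compensation level in the mantle, the mantle terms cancel and isostasy reduces to e = (Σt_A − Σt_B) − (Σ(ρt)_A − Σ(ρt)_B) / ρ_m.
Σt_A = 20.984 km; Σt_B = 23.6 km; Σ(ρt)_A = 57.697164; Σ(ρt)_B = 67.732 (in km·g/cm³).
e = (20.984 − 23.6) − (57.697164 − 67.732) / 3.32 = 0.407 km.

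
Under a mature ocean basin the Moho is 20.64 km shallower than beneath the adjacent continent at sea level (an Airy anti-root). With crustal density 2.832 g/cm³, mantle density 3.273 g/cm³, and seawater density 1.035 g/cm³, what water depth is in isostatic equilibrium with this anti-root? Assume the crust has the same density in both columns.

5.07 km

Replacing a thickness d of crust by seawater at the top must be balanced by replacing crust with mantle at the base: d (ρ_c − ρ_w) = a (ρ_m − ρ_c).
d = a (ρ_m − ρ_c)/(ρ_c − ρ_w) = 20.64 km × 0.441/1.797 = 5.07 km.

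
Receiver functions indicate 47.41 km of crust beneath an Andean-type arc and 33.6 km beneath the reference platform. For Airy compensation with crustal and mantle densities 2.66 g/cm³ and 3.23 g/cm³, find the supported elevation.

2.44 km

Excess crust Δ = 47.41 km − 33.6 km = 13.81 km, split between elevation h and root r with h + r = Δ.
Airy balance ρ_c h = (ρ_m − ρ_c) r gives r = h ρ_c/(ρ_m − ρ_c), so h (1 + ρ_c/(ρ_m − ρ_c)) = Δ, i.e. h = Δ (ρ_m − ρ_c)/ρ_m.
h = 13.81 km × 0.57/3.23 = 2.44 km.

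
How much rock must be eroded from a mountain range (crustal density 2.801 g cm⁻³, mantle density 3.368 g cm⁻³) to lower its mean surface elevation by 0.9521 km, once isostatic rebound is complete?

5.66 km

Net drop Δ = e − u = e − e ρ_c/ρ_m = e (ρ_m − ρ_c)/ρ_m.
e = Δ ρ_m/(ρ_m − ρ_c) = 0.9521 km × 3.368/0.567 = 5.66 km.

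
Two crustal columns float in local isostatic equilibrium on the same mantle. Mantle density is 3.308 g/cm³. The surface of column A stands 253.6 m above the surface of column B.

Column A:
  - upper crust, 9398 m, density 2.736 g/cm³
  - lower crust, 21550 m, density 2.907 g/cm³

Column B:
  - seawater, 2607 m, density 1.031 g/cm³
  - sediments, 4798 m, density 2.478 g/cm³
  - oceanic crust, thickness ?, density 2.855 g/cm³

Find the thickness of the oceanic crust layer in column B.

Take the compensation level at the base of the deeper column (depth z_c below the surface of column A) and equate Σ ρ_i t_i down to z_c; mantle fills any gap and the z_c terms cancel.
Column A: 9398×2.736 + 21550×2.907 + (z_c − 30948)×3.308
Column B: 253.6×0 + 2607×1.031 + 4798×2.478 + x×2.855 + (z_c − 253.6 − 7405 − x)×3.308
The z_c×3.308 term appears on both sides and cancels. Collect the known terms of each column as K = Σ(ρt)_known − 3.308 × (depth of known layers): K_A = 88358.778 − 3.308×30948 = −14017.206; K_B = 14577.261 − 3.308×(253.6 + 7405) = −10757.3878.
Balance: K_A = K_B − x×(3.308 − 2.855), so x = (K_B − K_A)/(3.308 − 2.855) = 3259.82/0.453 = 7200 m.

7200 m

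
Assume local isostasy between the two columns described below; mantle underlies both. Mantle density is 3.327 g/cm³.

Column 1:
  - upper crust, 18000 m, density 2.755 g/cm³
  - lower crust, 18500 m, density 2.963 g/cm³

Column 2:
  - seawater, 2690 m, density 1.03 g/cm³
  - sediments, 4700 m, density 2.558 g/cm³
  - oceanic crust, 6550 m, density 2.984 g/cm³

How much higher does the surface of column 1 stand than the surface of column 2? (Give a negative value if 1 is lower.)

For any compensation level in the mantle, the mantle terms cancel and isostasy reduces to e = (Σt_1 − Σt_2) − (Σ(ρt)_1 − Σ(ρt)_2) / ρ_m.
Σt_1 = 36500 m; Σt_2 = 13940 m; Σ(ρt)_1 = 104405.5; Σ(ρt)_2 = 34338.5 (in m·g/cm³).
e = (36500 − 13940) − (104405.5 − 34338.5) / 3.327 = 1500 m.

1500 m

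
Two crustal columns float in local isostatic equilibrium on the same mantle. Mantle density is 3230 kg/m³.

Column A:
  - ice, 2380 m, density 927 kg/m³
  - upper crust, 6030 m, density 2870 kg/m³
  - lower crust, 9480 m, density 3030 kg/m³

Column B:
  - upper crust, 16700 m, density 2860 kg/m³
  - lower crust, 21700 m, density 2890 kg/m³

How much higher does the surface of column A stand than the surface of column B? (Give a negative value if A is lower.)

For any compensation level in the mantle, the mantle terms cancel and isostasy reduces to e = (Σt_A − Σt_B) − (Σ(ρt)_A − Σ(ρt)_B) / ρ_m.
Σt_A = 17890 m; Σt_B = 38400 m; Σ(ρt)_A = 48236760; Σ(ρt)_B = 110475000 (in m·kg/m³).
e = (17890 − 38400) − (48236760 − 110475000) / 3230 = −1240 m.

−1240 m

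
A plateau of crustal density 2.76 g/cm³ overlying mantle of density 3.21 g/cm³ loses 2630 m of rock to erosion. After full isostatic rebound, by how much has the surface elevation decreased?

369 m

Rebound u = e ρ_c/ρ_m = 2630 m × 2.76/3.21 = 2261 m.
Net surface drop = e − u = 2630 m − 2261 m = e (ρ_m − ρ_c)/ρ_m = 369 m.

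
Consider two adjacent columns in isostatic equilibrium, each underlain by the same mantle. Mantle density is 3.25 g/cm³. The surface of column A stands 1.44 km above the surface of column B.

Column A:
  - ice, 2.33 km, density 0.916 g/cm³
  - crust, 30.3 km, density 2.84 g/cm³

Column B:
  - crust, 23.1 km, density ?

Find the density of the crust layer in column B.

Take the compensation level at the base of the deeper column (depth z_c below the surface of column A) and equate Σ ρ_i t_i down to z_c; mantle fills any gap and the z_c terms cancel.
Column A: 2.33×0.916 + 30.3×2.84 + (z_c − 32.63)×3.25
Column B: 1.44×0 + 23.1×ρ + (z_c − 1.44 − 23.1)×3.25
The z_c×3.25 term appears on both sides and cancels. Collect the known terms of each column as K = Σ(ρt)_known − 3.25 × (depth of known layers): K_A = 88.18628 − 3.25×32.63 = −17.86122; K_B = 0 − 3.25×(1.44 + 23.1) = −79.755.
Balance: K_A = K_B + 23.1×ρ, so ρ = (K_A − K_B)/23.1 = 61.8938/23.1 = 2.68 g/cm³.

2.68 g/cm³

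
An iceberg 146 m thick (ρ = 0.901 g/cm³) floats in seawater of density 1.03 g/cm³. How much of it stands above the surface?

Floating equilibrium: submerged depth d = t ρ_obj/ρ_fluid = 146 m × 0.901/1.03 = 127.7 m.
Freeboard = t − d = 146 m − 127.7 m = 18.3 m.

18.3 m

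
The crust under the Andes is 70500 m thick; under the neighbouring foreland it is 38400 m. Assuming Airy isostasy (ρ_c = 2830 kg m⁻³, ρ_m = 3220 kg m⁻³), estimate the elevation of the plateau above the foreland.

Excess crust Δ = 70500 m − 38400 m = 32100 m, split between elevation h and root r with h + r = Δ.
Airy balance ρ_c h = (ρ_m − ρ_c) r gives r = h ρ_c/(ρ_m − ρ_c), so h (1 + ρ_c/(ρ_m − ρ_c)) = Δ, i.e. h = Δ (ρ_m − ρ_c)/ρ_m.
h = 32100 m × 390/3220 = 3890 m.

3890 m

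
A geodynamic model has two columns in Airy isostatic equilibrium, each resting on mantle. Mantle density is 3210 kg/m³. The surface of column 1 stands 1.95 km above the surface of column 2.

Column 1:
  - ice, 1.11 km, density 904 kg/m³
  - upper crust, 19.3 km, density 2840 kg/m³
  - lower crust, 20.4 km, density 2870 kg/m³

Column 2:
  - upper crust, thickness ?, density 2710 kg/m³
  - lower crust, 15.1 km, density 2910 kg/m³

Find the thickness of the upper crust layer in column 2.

11.7 km

Take the compensation level at the base of the deeper column (depth z_c below the surface of column 1) and equate Σ ρ_i t_i down to z_c; mantle fills any gap and the z_c terms cancel.
Column 1: 1.11×904 + 19.3×2840 + 20.4×2870 + (z_c − 40.81)×3210
Column 2: 1.95×0 + x×2710 + 15.1×2910 + (z_c − 1.95 − 15.1 − x)×3210
The z_c×3210 term appears on both sides and cancels. Collect the known terms of each column as K = Σ(ρt)_known − 3210 × (depth of known layers): K_1 = 114363.44 − 3210×40.81 = −16636.66; K_2 = 43941 − 3210×(1.95 + 15.1) = −10789.5.
Balance: K_1 = K_2 − x×(3210 − 2710), so x = (K_2 − K_1)/(3210 − 2710) = 5847.16/500 = 11.7 km.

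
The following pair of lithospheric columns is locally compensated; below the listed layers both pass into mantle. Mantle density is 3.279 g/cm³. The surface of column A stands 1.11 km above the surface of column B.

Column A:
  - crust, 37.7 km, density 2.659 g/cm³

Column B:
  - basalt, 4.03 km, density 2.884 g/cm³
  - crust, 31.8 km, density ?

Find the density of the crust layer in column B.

Take the compensation level at the base of the deeper column (depth z_c below the surface of column A) and equate Σ ρ_i t_i down to z_c; mantle fills any gap and the z_c terms cancel.
Column A: 37.7×2.659 + (z_c − 37.7)×3.279
Column B: 1.11×0 + 4.03×2.884 + 31.8×ρ + (z_c − 1.11 − 35.83)×3.279
The z_c×3.279 term appears on both sides and cancels. Collect the known terms of each column as K = Σ(ρt)_known − 3.279 × (depth of known layers): K_A = 100.2443 − 3.279×37.7 = −23.374; K_B = 11.62252 − 3.279×(1.11 + 35.83) = −109.50374.
Balance: K_A = K_B + 31.8×ρ, so ρ = (K_A − K_B)/31.8 = 86.1297/31.8 = 2.71 g/cm³.

2.71 g/cm³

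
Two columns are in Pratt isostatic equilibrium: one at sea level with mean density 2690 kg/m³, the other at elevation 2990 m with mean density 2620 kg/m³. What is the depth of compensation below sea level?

ρ_ref D = ρ (D + h) → D (ρ_ref − ρ) = ρ h.
D = ρ h/(ρ_ref − ρ) = 2620 × 2990 m/(2690 − 2620) = 112000 m.

112000 m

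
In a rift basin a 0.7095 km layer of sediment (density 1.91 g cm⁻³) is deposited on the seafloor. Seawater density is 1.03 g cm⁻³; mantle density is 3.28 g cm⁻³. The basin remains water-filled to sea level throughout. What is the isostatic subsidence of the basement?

0.277 km

Submarine loading: the sediment displaces seawater, and the subsidence is in turn flooded, so s (ρ_m − ρ_w) = t (ρ_sed − ρ_w).
s = 0.7095 km × (1.91 − 1.03) / (3.28 − 1.03) = 0.277 km.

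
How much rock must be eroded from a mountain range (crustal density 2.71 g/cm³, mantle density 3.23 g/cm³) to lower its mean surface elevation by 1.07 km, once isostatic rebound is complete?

Net drop Δ = e − u = e − e ρ_c/ρ_m = e (ρ_m − ρ_c)/ρ_m.
e = Δ ρ_m/(ρ_m − ρ_c) = 1.07 km × 3.23/0.52 = 6.65 km.

6.65 km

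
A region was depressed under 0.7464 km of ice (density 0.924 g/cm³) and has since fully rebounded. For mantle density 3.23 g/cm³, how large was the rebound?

Removing the load lets mantle flow back in; uplift u satisfies ρ_ice t = ρ_m u.
u = t ρ_ice/ρ_m = 0.7464 km × 0.924/3.23 = 0.214 km.

0.214 km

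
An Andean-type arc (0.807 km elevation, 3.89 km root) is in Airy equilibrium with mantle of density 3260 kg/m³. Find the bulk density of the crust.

2700 kg/m³

ρ_c h = (ρ_m − ρ_c) r → ρ_c (h + r) = ρ_m r → ρ_c = ρ_m r / (h + r).
ρ_c = 3260 × 3.89 km / (0.807 km + 3.89 km) = 2700 kg/m³.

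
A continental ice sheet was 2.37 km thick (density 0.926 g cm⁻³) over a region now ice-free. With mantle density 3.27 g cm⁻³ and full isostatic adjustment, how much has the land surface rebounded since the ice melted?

Removing the load lets mantle flow back in; uplift u satisfies ρ_ice t = ρ_m u.
u = t ρ_ice/ρ_m = 2.37 km × 0.926/3.27 = 0.671 km.

0.671 km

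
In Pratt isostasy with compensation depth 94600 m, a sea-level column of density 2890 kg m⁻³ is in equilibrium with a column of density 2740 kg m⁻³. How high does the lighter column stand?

5180 m

ρ_ref D = ρ (D + h) → h = D (ρ_ref − ρ)/ρ.
h = 94600 m × (2890 − 2740)/2740 = 5180 m.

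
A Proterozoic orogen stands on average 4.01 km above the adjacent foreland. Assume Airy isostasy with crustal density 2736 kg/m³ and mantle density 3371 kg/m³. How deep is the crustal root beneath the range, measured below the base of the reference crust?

17.3 km

Equating mass per unit area of the two columns: the weight of the topography is balanced by the buoyancy of the root, ρ_c h = (ρ_m − ρ_c) r.
r = h · ρ_c / (ρ_m − ρ_c) = 4.01 km × 2736 / (3371 − 2736) = 17.3 km.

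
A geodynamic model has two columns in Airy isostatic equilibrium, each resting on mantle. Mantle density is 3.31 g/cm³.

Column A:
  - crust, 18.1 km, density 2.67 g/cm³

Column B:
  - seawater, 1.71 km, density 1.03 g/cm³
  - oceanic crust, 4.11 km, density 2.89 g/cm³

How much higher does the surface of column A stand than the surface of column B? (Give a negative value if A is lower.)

1.8 km

For any compensation level in the mantle, the mantle terms cancel and isostasy reduces to e = (Σt_A − Σt_B) − (Σ(ρt)_A − Σ(ρt)_B) / ρ_m.
Σt_A = 18.1 km; Σt_B = 5.82 km; Σ(ρt)_A = 48.327; Σ(ρt)_B = 13.6392 (in km·g/cm³).
e = (18.1 − 5.82) − (48.327 − 13.6392) / 3.31 = 1.8 km.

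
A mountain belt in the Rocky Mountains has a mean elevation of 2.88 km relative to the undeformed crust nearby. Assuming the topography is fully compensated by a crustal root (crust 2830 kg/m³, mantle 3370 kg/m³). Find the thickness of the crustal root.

Balancing pressure at the compensation depth: the weight of the topography is balanced by the buoyancy of the root, ρ_c h = (ρ_m − ρ_c) r.
r = h · ρ_c / (ρ_m − ρ_c) = 2.88 km × 2830 / (3370 − 2830) = 15.1 km.

15.1 km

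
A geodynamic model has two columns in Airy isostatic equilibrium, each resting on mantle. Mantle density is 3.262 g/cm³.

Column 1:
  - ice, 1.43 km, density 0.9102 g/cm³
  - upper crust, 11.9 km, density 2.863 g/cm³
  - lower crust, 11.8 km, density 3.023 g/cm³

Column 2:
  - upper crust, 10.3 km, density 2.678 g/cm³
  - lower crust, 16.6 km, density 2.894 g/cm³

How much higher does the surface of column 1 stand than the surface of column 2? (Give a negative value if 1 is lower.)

For any compensation level in the mantle, the mantle terms cancel and isostasy reduces to e = (Σt_1 − Σt_2) − (Σ(ρt)_1 − Σ(ρt)_2) / ρ_m.
Σt_1 = 25.13 km; Σt_2 = 26.9 km; Σ(ρt)_1 = 71.042686; Σ(ρt)_2 = 75.6238 (in km·g/cm³).
e = (25.13 − 26.9) − (71.042686 − 75.6238) / 3.262 = −0.366 km.

−0.366 km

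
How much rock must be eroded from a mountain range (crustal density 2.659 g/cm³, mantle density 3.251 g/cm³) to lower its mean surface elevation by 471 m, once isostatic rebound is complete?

Net drop Δ = e − u = e − e ρ_c/ρ_m = e (ρ_m − ρ_c)/ρ_m.
e = Δ ρ_m/(ρ_m − ρ_c) = 471 m × 3.251/0.592 = 2590 m.

2590 m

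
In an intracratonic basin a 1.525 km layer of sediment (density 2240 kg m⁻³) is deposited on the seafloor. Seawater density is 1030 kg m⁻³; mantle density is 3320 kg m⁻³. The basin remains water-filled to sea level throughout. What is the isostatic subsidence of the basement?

Submarine loading: the sediment displaces seawater, and the subsidence is in turn flooded, so s (ρ_m − ρ_w) = t (ρ_sed − ρ_w).
s = 1.525 km × (2240 − 1030) / (3320 − 1030) = 0.806 km.

0.806 km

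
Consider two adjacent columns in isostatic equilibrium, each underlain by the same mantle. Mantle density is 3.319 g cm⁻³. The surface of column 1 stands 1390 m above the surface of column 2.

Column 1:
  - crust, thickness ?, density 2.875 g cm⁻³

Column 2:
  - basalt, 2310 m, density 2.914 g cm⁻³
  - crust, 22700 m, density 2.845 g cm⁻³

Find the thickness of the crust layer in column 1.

36700 m

Take the compensation level at the base of the deeper column (depth z_c below the surface of column 1) and equate Σ ρ_i t_i down to z_c; mantle fills any gap and the z_c terms cancel.
Column 1: x×2.875 + (z_c − 0 − x)×3.319
Column 2: 1390×0 + 2310×2.914 + 22700×2.845 + (z_c − 1390 − 25010)×3.319
The z_c×3.319 term appears on both sides and cancels. Collect the known terms of each column as K = Σ(ρt)_known − 3.319 × (depth of known layers): K_1 = 0 − 3.319×0 = 0; K_2 = 71312.84 − 3.319×(1390 + 25010) = −16308.76.
Balance: K_1 − x×(3.319 − 2.875) = K_2, so x = (K_1 − K_2)/(3.319 − 2.875) = 16308.8/0.444 = 36700 m.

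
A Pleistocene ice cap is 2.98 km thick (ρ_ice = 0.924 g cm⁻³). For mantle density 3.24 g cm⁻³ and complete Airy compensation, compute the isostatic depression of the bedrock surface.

Isostatic balance requires: the ice load ρ_ice t is balanced by mantle displaced below, ρ_m s.
s = t ρ_ice / ρ_m = 2.98 km × 0.924/3.24 = 0.85 km.

0.85 km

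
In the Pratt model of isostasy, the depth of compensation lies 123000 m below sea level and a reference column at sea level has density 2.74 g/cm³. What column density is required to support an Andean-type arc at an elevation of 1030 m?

Pratt balance: ρ_ref D = ρ (D + h).
ρ = ρ_ref D/(D + h) = 2.74 × 123000 m/(123000 m + 1030 m) = 2.72 g/cm³.

2.72 g/cm³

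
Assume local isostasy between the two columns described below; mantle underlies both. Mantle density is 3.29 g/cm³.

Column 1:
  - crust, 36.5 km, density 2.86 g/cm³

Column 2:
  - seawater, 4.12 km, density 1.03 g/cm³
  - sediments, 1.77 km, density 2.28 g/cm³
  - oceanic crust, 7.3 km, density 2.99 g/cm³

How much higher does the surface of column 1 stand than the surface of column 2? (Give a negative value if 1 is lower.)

For any compensation level in the mantle, the mantle terms cancel and isostasy reduces to e = (Σt_1 − Σt_2) − (Σ(ρt)_1 − Σ(ρt)_2) / ρ_m.
Σt_1 = 36.5 km; Σt_2 = 13.19 km; Σ(ρt)_1 = 104.39; Σ(ρt)_2 = 30.1062 (in km·g/cm³).
e = (36.5 − 13.19) − (104.39 − 30.1062) / 3.29 = 0.731 km.

0.731 km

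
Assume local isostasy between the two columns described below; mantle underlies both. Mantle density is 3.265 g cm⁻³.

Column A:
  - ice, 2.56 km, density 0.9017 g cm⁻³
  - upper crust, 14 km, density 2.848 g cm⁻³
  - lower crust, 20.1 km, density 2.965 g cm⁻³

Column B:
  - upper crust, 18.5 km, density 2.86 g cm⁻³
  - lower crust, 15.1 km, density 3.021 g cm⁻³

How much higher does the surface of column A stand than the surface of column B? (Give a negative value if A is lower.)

2.06 km

For any compensation level in the mantle, the mantle terms cancel and isostasy reduces to e = (Σt_A − Σt_B) − (Σ(ρt)_A − Σ(ρt)_B) / ρ_m.
Σt_A = 36.66 km; Σt_B = 33.6 km; Σ(ρt)_A = 101.776852; Σ(ρt)_B = 98.5271 (in km·g cm⁻³).
e = (36.66 − 33.6) − (101.776852 − 98.5271) / 3.265 = 2.06 km.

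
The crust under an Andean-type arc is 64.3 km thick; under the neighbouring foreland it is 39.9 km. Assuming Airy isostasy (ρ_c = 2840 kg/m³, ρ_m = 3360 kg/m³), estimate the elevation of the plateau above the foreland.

Excess crust Δ = 64.3 km − 39.9 km = 24.4 km, split between elevation h and root r with h + r = Δ.
Airy balance ρ_c h = (ρ_m − ρ_c) r gives r = h ρ_c/(ρ_m − ρ_c), so h (1 + ρ_c/(ρ_m − ρ_c)) = Δ, i.e. h = Δ (ρ_m − ρ_c)/ρ_m.
h = 24.4 km × 520/3360 = 3.78 km.

3.78 km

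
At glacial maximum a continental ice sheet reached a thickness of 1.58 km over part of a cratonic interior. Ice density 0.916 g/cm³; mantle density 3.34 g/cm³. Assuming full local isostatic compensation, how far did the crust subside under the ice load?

For local isostatic compensation: the ice load ρ_ice t is balanced by mantle displaced below, ρ_m s.
s = t ρ_ice / ρ_m = 1.58 km × 0.916/3.34 = 0.433 km.

0.433 km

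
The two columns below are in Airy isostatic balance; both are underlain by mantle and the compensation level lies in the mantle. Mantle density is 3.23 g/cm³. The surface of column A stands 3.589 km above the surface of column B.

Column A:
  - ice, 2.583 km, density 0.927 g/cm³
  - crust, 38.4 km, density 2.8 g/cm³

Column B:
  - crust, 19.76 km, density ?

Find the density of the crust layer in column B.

2.68 g/cm³

Take the compensation level at the base of the deeper column (depth z_c below the surface of column A) and equate Σ ρ_i t_i down to z_c; mantle fills any gap and the z_c terms cancel.
Column A: 2.583×0.927 + 38.4×2.8 + (z_c − 40.983)×3.23
Column B: 3.589×0 + 19.76×ρ + (z_c − 3.589 − 19.76)×3.23
The z_c×3.23 term appears on both sides and cancels. Collect the known terms of each column as K = Σ(ρt)_known − 3.23 × (depth of known layers): K_A = 109.914441 − 3.23×40.983 = −22.460649; K_B = 0 − 3.23×(3.589 + 19.76) = −75.41727.
Balance: K_A = K_B + 19.76×ρ, so ρ = (K_A − K_B)/19.76 = 52.9566/19.76 = 2.68 g/cm³.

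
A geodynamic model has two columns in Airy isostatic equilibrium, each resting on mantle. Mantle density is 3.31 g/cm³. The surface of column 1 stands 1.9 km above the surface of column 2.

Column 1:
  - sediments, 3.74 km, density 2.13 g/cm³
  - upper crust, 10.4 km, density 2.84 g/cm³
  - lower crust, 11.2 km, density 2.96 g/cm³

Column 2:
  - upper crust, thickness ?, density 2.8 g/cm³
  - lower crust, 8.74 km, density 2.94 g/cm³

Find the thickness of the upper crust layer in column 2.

7.25 km

Take the compensation level at the base of the deeper column (depth z_c below the surface of column 1) and equate Σ ρ_i t_i down to z_c; mantle fills any gap and the z_c terms cancel.
Column 1: 3.74×2.13 + 10.4×2.84 + 11.2×2.96 + (z_c − 25.34)×3.31
Column 2: 1.9×0 + x×2.8 + 8.74×2.94 + (z_c − 1.9 − 8.74 − x)×3.31
The z_c×3.31 term appears on both sides and cancels. Collect the known terms of each column as K = Σ(ρt)_known − 3.31 × (depth of known layers): K_1 = 70.6542 − 3.31×25.34 = −13.2212; K_2 = 25.6956 − 3.31×(1.9 + 8.74) = −9.5228.
Balance: K_1 = K_2 − x×(3.31 − 2.8), so x = (K_2 − K_1)/(3.31 − 2.8) = 3.6984/0.51 = 7.25 km.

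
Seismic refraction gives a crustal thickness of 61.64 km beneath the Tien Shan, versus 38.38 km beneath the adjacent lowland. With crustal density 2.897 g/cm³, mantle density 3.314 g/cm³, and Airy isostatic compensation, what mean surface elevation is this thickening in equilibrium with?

Excess crust Δ = 61.64 km − 38.38 km = 23.26 km, split between elevation h and root r with h + r = Δ.
Airy balance ρ_c h = (ρ_m − ρ_c) r gives r = h ρ_c/(ρ_m − ρ_c), so h (1 + ρ_c/(ρ_m − ρ_c)) = Δ, i.e. h = Δ (ρ_m − ρ_c)/ρ_m.
h = 23.26 km × 0.417/3.314 = 2.93 km.

2.93 km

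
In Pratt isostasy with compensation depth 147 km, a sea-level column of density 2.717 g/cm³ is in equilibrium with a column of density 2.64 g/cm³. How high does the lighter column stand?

4.29 km

ρ_ref D = ρ (D + h) → h = D (ρ_ref − ρ)/ρ.
h = 147 km × (2.717 − 2.64)/2.64 = 4.29 km.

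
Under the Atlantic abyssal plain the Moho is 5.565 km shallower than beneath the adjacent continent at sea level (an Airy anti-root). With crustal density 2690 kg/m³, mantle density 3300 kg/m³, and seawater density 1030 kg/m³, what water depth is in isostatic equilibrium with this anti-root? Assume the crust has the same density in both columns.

Replacing a thickness d of crust by seawater at the top must be balanced by replacing crust with mantle at the base: d (ρ_c − ρ_w) = a (ρ_m − ρ_c).
d = a (ρ_m − ρ_c)/(ρ_c − ρ_w) = 5.565 km × 610/1660 = 2.04 km.

2.04 km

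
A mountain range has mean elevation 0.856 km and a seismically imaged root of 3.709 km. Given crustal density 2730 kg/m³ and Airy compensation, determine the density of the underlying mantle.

Airy balance: ρ_c h = (ρ_m − ρ_c) r → ρ_m = ρ_c (1 + h/r).
ρ_m = 2730 × (1 + 0.856 km/3.709 km) = 3360 kg/m³.

3360 kg/m³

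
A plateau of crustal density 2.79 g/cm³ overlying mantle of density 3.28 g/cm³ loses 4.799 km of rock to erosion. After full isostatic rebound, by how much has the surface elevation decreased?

Rebound u = e ρ_c/ρ_m = 4.799 km × 2.79/3.28 = 4.082 km.
Net surface drop = e − u = 4.799 km − 4.082 km = e (ρ_m − ρ_c)/ρ_m = 0.717 km.

0.717 km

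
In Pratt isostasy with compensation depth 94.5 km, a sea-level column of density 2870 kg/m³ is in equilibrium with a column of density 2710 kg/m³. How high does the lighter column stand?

ρ_ref D = ρ (D + h) → h = D (ρ_ref − ρ)/ρ.
h = 94.5 km × (2870 − 2710)/2710 = 5.58 km.

5.58 km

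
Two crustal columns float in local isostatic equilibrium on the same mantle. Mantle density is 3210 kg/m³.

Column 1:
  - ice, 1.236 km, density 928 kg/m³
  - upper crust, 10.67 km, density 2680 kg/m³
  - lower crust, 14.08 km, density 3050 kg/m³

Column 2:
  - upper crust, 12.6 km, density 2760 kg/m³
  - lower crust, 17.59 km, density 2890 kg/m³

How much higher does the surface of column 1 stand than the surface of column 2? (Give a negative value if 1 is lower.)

−0.178 km

For any compensation level in the mantle, the mantle terms cancel and isostasy reduces to e = (Σt_1 − Σt_2) − (Σ(ρt)_1 − Σ(ρt)_2) / ρ_m.
Σt_1 = 25.986 km; Σt_2 = 30.19 km; Σ(ρt)_1 = 72686.608; Σ(ρt)_2 = 85611.1 (in km·kg/m³).
e = (25.986 − 30.19) − (72686.608 − 85611.1) / 3210 = −0.178 km.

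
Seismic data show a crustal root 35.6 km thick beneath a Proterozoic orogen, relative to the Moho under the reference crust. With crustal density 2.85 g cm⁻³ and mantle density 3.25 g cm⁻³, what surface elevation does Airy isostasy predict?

5 km

Balancing pressure at the compensation depth: ρ_c h = (ρ_m − ρ_c) r.
h = r (ρ_m − ρ_c) / ρ_c = 35.6 km × (3.25 − 2.85) / 2.85 = 5 km.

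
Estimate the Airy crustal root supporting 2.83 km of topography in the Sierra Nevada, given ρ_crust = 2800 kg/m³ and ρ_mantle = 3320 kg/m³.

15.2 km

Equating mass per unit area of the two columns: the weight of the topography is balanced by the buoyancy of the root, ρ_c h = (ρ_m − ρ_c) r.
r = h · ρ_c / (ρ_m − ρ_c) = 2.83 km × 2800 / (3320 − 2800) = 15.2 km.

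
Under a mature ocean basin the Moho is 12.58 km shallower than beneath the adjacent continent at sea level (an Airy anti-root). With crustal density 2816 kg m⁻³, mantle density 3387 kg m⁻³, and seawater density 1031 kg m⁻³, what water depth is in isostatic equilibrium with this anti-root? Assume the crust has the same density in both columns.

Replacing a thickness d of crust by seawater at the top must be balanced by replacing crust with mantle at the base: d (ρ_c − ρ_w) = a (ρ_m − ρ_c).
d = a (ρ_m − ρ_c)/(ρ_c − ρ_w) = 12.58 km × 571/1785 = 4.02 km.

4.02 km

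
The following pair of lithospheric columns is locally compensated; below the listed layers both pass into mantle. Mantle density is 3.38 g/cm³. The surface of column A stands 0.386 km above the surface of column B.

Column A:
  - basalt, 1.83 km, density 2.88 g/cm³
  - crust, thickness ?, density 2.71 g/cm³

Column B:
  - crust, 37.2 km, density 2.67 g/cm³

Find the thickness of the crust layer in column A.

Take the compensation level at the base of the deeper column (depth z_c below the surface of column A) and equate Σ ρ_i t_i down to z_c; mantle fills any gap and the z_c terms cancel.
Column A: 1.83×2.88 + x×2.71 + (z_c − 1.83 − x)×3.38
Column B: 0.386×0 + 37.2×2.67 + (z_c − 0.386 − 37.2)×3.38
The z_c×3.38 term appears on both sides and cancels. Collect the known terms of each column as K = Σ(ρt)_known − 3.38 × (depth of known layers): K_A = 5.2704 − 3.38×1.83 = −0.915; K_B = 99.324 − 3.38×(0.386 + 37.2) = −27.71668.
Balance: K_A − x×(3.38 − 2.71) = K_B, so x = (K_A − K_B)/(3.38 − 2.71) = 26.8017/0.67 = 40 km.

40 km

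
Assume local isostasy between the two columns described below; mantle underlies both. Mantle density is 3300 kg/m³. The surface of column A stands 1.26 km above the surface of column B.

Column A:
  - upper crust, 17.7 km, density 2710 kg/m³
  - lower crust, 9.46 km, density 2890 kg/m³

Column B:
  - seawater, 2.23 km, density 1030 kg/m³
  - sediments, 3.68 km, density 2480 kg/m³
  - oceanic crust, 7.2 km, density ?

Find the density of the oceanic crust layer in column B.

Take the compensation level at the base of the deeper column (depth z_c below the surface of column A) and equate Σ ρ_i t_i down to z_c; mantle fills any gap and the z_c terms cancel.
Column A: 17.7×2710 + 9.46×2890 + (z_c − 27.16)×3300
Column B: 1.26×0 + 2.23×1030 + 3.68×2480 + 7.2×ρ + (z_c − 1.26 − 13.11)×3300
The z_c×3300 term appears on both sides and cancels. Collect the known terms of each column as K = Σ(ρt)_known − 3300 × (depth of known layers): K_A = 75306.4 − 3300×27.16 = −14321.6; K_B = 11423.3 − 3300×(1.26 + 13.11) = −35997.7.
Balance: K_A = K_B + 7.2×ρ, so ρ = (K_A − K_B)/7.2 = 21676.1/7.2 = 3010 kg/m³.

3010 kg/m³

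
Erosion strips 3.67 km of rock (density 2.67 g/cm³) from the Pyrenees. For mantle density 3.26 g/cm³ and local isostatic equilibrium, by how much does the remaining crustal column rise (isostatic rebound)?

Unloading: uplift u = e ρ_c/ρ_m = 3.67 km × 2.67/3.26 = 3.01 km.

3.01 km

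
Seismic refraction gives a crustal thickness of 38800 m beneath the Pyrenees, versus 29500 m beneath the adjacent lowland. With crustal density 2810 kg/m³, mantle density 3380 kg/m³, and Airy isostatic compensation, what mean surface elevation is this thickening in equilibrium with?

1570 m

Excess crust Δ = 38800 m − 29500 m = 9300 m, split between elevation h and root r with h + r = Δ.
Airy balance ρ_c h = (ρ_m − ρ_c) r gives r = h ρ_c/(ρ_m − ρ_c), so h (1 + ρ_c/(ρ_m − ρ_c)) = Δ, i.e. h = Δ (ρ_m − ρ_c)/ρ_m.
h = 9300 m × 570/3380 = 1570 m.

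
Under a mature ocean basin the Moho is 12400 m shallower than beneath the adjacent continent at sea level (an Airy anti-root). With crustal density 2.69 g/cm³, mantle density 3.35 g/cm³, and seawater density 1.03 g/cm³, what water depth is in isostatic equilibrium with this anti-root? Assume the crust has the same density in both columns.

4930 m

Replacing a thickness d of crust by seawater at the top must be balanced by replacing crust with mantle at the base: d (ρ_c − ρ_w) = a (ρ_m − ρ_c).
d = a (ρ_m − ρ_c)/(ρ_c − ρ_w) = 12400 m × 0.66/1.66 = 4930 m.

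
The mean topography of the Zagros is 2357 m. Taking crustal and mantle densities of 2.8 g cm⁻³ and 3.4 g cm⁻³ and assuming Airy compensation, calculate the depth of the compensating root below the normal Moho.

11000 m

By Archimedes' principle applied to the lithosphere: the weight of the topography is balanced by the buoyancy of the root, ρ_c h = (ρ_m − ρ_c) r.
r = h · ρ_c / (ρ_m − ρ_c) = 2357 m × 2.8 / (3.4 − 2.8) = 11000 m.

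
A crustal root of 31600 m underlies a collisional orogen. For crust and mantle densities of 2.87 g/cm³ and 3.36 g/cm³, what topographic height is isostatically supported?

Isostatic balance requires: ρ_c h = (ρ_m − ρ_c) r.
h = r (ρ_m − ρ_c) / ρ_c = 31600 m × (3.36 − 2.87) / 2.87 = 5400 m.

5400 m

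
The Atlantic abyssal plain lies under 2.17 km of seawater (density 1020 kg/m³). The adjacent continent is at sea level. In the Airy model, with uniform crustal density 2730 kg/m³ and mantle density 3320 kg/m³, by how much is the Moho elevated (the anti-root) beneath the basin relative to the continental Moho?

By Archimedes' principle applied to the lithosphere: replacing crust with seawater at the top is compensated by replacing crust with mantle at the base: d (ρ_c − ρ_w) = a (ρ_m − ρ_c).
a = d (ρ_c − ρ_w)/(ρ_m − ρ_c) = 2.17 km × 1710/590 = 6.29 km.

6.29 km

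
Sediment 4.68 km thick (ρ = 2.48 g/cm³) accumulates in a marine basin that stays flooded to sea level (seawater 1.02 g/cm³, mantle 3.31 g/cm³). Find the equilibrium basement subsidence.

2.98 km

Submarine loading: the sediment displaces seawater, and the subsidence is in turn flooded, so s (ρ_m − ρ_w) = t (ρ_sed − ρ_w).
s = 4.68 km × (2.48 − 1.02) / (3.31 − 1.02) = 2.98 km.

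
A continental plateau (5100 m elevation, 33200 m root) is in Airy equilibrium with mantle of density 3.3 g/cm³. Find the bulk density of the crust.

2.86 g/cm³

ρ_c h = (ρ_m − ρ_c) r → ρ_c (h + r) = ρ_m r → ρ_c = ρ_m r / (h + r).
ρ_c = 3.3 × 33200 m / (5100 m + 33200 m) = 2.86 g/cm³.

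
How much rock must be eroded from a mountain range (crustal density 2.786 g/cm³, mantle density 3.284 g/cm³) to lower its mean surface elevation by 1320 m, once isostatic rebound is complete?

8700 m

Net drop Δ = e − u = e − e ρ_c/ρ_m = e (ρ_m − ρ_c)/ρ_m.
e = Δ ρ_m/(ρ_m − ρ_c) = 1320 m × 3.284/0.498 = 8700 m.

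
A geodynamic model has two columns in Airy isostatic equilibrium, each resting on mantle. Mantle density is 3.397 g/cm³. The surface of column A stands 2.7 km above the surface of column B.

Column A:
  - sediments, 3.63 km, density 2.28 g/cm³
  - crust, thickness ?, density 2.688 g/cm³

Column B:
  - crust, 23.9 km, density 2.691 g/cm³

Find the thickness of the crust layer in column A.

Take the compensation level at the base of the deeper column (depth z_c below the surface of column A) and equate Σ ρ_i t_i down to z_c; mantle fills any gap and the z_c terms cancel.
Column A: 3.63×2.28 + x×2.688 + (z_c − 3.63 − x)×3.397
Column B: 2.7×0 + 23.9×2.691 + (z_c − 2.7 − 23.9)×3.397
The z_c×3.397 term appears on both sides and cancels. Collect the known terms of each column as K = Σ(ρt)_known − 3.397 × (depth of known layers): K_A = 8.2764 − 3.397×3.63 = −4.05471; K_B = 64.3149 − 3.397×(2.7 + 23.9) = −26.0453.
Balance: K_A − x×(3.397 − 2.688) = K_B, so x = (K_A − K_B)/(3.397 − 2.688) = 21.9906/0.709 = 31 km.

31 km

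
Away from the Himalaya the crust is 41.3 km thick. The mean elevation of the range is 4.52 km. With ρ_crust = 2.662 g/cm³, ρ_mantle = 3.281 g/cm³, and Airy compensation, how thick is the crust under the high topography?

65.3 km

Root depth r = h ρ_c / (ρ_m − ρ_c) = 4.52 km × 2.662 / 0.619 = 19.44 km.
Total thickness = T + h + r = 41.3 km + 4.52 km + 19.44 km = 65.3 km.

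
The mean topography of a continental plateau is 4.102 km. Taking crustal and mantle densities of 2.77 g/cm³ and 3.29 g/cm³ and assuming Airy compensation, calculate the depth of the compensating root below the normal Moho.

By Archimedes' principle applied to the lithosphere: the weight of the topography is balanced by the buoyancy of the root, ρ_c h = (ρ_m − ρ_c) r.
r = h · ρ_c / (ρ_m − ρ_c) = 4.102 km × 2.77 / (3.29 − 2.77) = 21.9 km.

21.9 km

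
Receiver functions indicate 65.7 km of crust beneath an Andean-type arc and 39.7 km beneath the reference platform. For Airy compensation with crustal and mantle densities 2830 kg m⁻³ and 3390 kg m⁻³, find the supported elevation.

Excess crust Δ = 65.7 km − 39.7 km = 26 km, split between elevation h and root r with h + r = Δ.
Airy balance ρ_c h = (ρ_m − ρ_c) r gives r = h ρ_c/(ρ_m − ρ_c), so h (1 + ρ_c/(ρ_m − ρ_c)) = Δ, i.e. h = Δ (ρ_m − ρ_c)/ρ_m.
h = 26 km × 560/3390 = 4.29 km.

4.29 km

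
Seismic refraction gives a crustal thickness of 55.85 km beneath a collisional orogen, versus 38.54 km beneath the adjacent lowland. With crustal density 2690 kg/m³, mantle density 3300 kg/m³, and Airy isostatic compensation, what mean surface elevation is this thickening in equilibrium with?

Excess crust Δ = 55.85 km − 38.54 km = 17.31 km, split between elevation h and root r with h + r = Δ.
Airy balance ρ_c h = (ρ_m − ρ_c) r gives r = h ρ_c/(ρ_m − ρ_c), so h (1 + ρ_c/(ρ_m − ρ_c)) = Δ, i.e. h = Δ (ρ_m − ρ_c)/ρ_m.
h = 17.31 km × 610/3300 = 3.2 km.

3.2 km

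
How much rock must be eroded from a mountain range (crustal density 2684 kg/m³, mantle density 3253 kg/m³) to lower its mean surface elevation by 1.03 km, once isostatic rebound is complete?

Net drop Δ = e − u = e − e ρ_c/ρ_m = e (ρ_m − ρ_c)/ρ_m.
e = Δ ρ_m/(ρ_m − ρ_c) = 1.03 km × 3253/569 = 5.89 km.

5.89 km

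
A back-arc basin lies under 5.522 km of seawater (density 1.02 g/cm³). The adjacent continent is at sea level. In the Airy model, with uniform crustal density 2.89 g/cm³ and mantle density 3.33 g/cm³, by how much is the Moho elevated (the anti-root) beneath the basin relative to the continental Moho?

23.5 km

Balancing pressure at the compensation depth: replacing crust with seawater at the top is compensated by replacing crust with mantle at the base: d (ρ_c − ρ_w) = a (ρ_m − ρ_c).
a = d (ρ_c − ρ_w)/(ρ_m − ρ_c) = 5.522 km × 1.87/0.44 = 23.5 km.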